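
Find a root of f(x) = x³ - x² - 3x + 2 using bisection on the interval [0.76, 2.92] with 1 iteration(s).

f(x) = x³ - x² - 3x + 2
Initial interval: [0.76, 2.92]

Iteration 1:
  c_1 = (0.760000 + 2.920000)/2 = 1.840000
  f(c_1) = f(1.840000) = -0.676096
  f(a) × f(c) ≥ 0, new interval: [1.840000, 2.920000]

After 1 iteration(s), the approximation is c_1 = 1.840000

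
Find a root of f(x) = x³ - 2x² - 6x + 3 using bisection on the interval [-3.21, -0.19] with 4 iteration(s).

f(x) = x³ - 2x² - 6x + 3
Initial interval: [-3.21, -0.19]

Iteration 1:
  c_1 = (-3.210000 + (-0.190000))/2 = -1.700000
  f(c_1) = f(-1.700000) = 2.507000
  f(a) × f(c) < 0, new interval: [-3.210000, -1.700000]
Iteration 2:
  c_2 = (-3.210000 + (-1.700000))/2 = -2.455000
  f(c_2) = f(-2.455000) = -9.120396
  f(a) × f(c) ≥ 0, new interval: [-2.455000, -1.700000]
Iteration 3:
  c_3 = (-2.455000 + (-1.700000))/2 = -2.077500
  f(c_3) = f(-2.077500) = -2.133515
  f(a) × f(c) ≥ 0, new interval: [-2.077500, -1.700000]
Iteration 4:
  c_4 = (-2.077500 + (-1.700000))/2 = -1.888750
  f(c_4) = f(-1.888750) = 0.459864
  f(a) × f(c) < 0, new interval: [-2.077500, -1.888750]

After 4 iteration(s), the approximation is c_4 = -1.888750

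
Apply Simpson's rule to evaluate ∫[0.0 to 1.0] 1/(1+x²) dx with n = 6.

f(x) = 1/(1+x²)
a = 0.0, b = 1.0, n = 6
h = (b - a)/n = 0.166667

Simpson's rule: (h/3)[f(x₀) + 4f(x₁) + 2f(x₂) + ... + f(xₙ)]

x_0 = 0.0000, f(x_0) = 1.000000, coefficient = 1
x_1 = 0.1667, f(x_1) = 0.972973, coefficient = 4
x_2 = 0.3333, f(x_2) = 0.900000, coefficient = 2
x_3 = 0.5000, f(x_3) = 0.800000, coefficient = 4
x_4 = 0.6667, f(x_4) = 0.692308, coefficient = 2
x_5 = 0.8333, f(x_5) = 0.590164, coefficient = 4
x_6 = 1.0000, f(x_6) = 0.500000, coefficient = 1

I ≈ (0.166667/3) × 14.137163 = 0.785398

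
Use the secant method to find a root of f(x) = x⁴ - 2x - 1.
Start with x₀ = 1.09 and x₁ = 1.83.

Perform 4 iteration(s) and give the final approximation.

f(x) = x⁴ - 2x - 1
x₀ = 1.09, x₁ = 1.83

Secant formula: x_{n+1} = x_n - f(x_n)(x_n - x_{n-1})/(f(x_n) - f(x_{n-1}))

Iteration 1:
  f(1.090000) = -1.768418
  f(1.830000) = 6.555131
  x_2 = 1.830000 - 6.555131×(1.830000 - 1.090000)/(6.555131 - (-1.768418))
       = 1.247220
Iteration 2:
  f(1.830000) = 6.555131
  f(1.247220) = -1.074679
  x_3 = 1.247220 - (-1.074679)×(1.247220 - 1.830000)/(-1.074679 - 6.555131)
       = 1.329306
Iteration 3:
  f(1.247220) = -1.074679
  f(1.329306) = -0.536129
  x_4 = 1.329306 - (-0.536129)×(1.329306 - 1.247220)/(-0.536129 - (-1.074679))
       = 1.411023
Iteration 4:
  f(1.329306) = -0.536129
  f(1.411023) = 0.141981
  x_5 = 1.411023 - 0.141981×(1.411023 - 1.329306)/(0.141981 - (-0.536129))
       = 1.393914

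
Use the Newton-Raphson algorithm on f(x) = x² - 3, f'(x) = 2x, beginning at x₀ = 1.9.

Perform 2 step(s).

f(x) = x² - 3
f'(x) = 2x
x₀ = 1.9

Newton-Raphson formula: x_{n+1} = x_n - f(x_n)/f'(x_n)

Iteration 1:
  f(1.900000) = 0.610000
  f'(1.900000) = 3.800000
  x_1 = 1.900000 - 0.610000/3.800000 = 1.739474
Iteration 2:
  f(1.739474) = 0.025769
  f'(1.739474) = 3.478947
  x_2 = 1.739474 - 0.025769/3.478947 = 1.732067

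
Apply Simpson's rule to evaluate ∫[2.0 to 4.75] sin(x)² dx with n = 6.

f(x) = sin(x)²
a = 2.0, b = 4.75, n = 6
h = (b - a)/n = 0.458333

Simpson's rule: (h/3)[f(x₀) + 4f(x₁) + 2f(x₂) + ... + f(xₙ)]

x_0 = 2.0000, f(x_0) = 0.826822, coefficient = 1
x_1 = 2.4583, f(x_1) = 0.398570, coefficient = 4
x_2 = 2.9167, f(x_2) = 0.049744, coefficient = 2
x_3 = 3.3750, f(x_3) = 0.053497, coefficient = 4
x_4 = 3.8333, f(x_4) = 0.406889, coefficient = 2
x_5 = 4.2917, f(x_5) = 0.833193, coefficient = 4
x_6 = 4.7500, f(x_6) = 0.998586, coefficient = 1

I ≈ (0.458333/3) × 7.879715 = 1.203845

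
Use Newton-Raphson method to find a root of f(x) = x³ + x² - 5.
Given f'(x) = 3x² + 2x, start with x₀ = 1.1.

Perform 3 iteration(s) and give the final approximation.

f(x) = x³ + x² - 5
f'(x) = 3x² + 2x
x₀ = 1.1

Newton-Raphson formula: x_{n+1} = x_n - f(x_n)/f'(x_n)

Iteration 1:
  f(1.100000) = -2.459000
  f'(1.100000) = 5.830000
  x_1 = 1.100000 - (-2.459000)/5.830000 = 1.521784
Iteration 2:
  f(1.521784) = 0.840013
  f'(1.521784) = 9.991046
  x_2 = 1.521784 - 0.840013/9.991046 = 1.437707
Iteration 3:
  f(1.437707) = 0.038746
  f'(1.437707) = 9.076421
  x_3 = 1.437707 - 0.038746/9.076421 = 1.433438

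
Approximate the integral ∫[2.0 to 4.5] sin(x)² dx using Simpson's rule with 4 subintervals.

f(x) = sin(x)²
a = 2.0, b = 4.5, n = 4
h = (b - a)/n = 0.625000

Simpson's rule: (h/3)[f(x₀) + 4f(x₁) + 2f(x₂) + ... + f(xₙ)]

x_0 = 2.0000, f(x_0) = 0.826822, coefficient = 1
x_1 = 2.6250, f(x_1) = 0.243957, coefficient = 4
x_2 = 3.2500, f(x_2) = 0.011706, coefficient = 2
x_3 = 3.8750, f(x_3) = 0.448103, coefficient = 4
x_4 = 4.5000, f(x_4) = 0.955565, coefficient = 1

I ≈ (0.625000/3) × 4.574040 = 0.952925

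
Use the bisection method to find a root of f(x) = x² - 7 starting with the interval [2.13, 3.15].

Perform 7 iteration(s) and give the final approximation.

f(x) = x² - 7
Initial interval: [2.13, 3.15]

Iteration 1:
  c_1 = (2.130000 + 3.150000)/2 = 2.640000
  f(c_1) = f(2.640000) = -0.030400
  f(a) × f(c) ≥ 0, new interval: [2.640000, 3.150000]
Iteration 2:
  c_2 = (2.640000 + 3.150000)/2 = 2.895000
  f(c_2) = f(2.895000) = 1.381025
  f(a) × f(c) < 0, new interval: [2.640000, 2.895000]
Iteration 3:
  c_3 = (2.640000 + 2.895000)/2 = 2.767500
  f(c_3) = f(2.767500) = 0.659056
  f(a) × f(c) < 0, new interval: [2.640000, 2.767500]
Iteration 4:
  c_4 = (2.640000 + 2.767500)/2 = 2.703750
  f(c_4) = f(2.703750) = 0.310264
  f(a) × f(c) < 0, new interval: [2.640000, 2.703750]
Iteration 5:
  c_5 = (2.640000 + 2.703750)/2 = 2.671875
  f(c_5) = f(2.671875) = 0.138916
  f(a) × f(c) < 0, new interval: [2.640000, 2.671875]
Iteration 6:
  c_6 = (2.640000 + 2.671875)/2 = 2.655937
  f(c_6) = f(2.655937) = 0.054004
  f(a) × f(c) < 0, new interval: [2.640000, 2.655937]
Iteration 7:
  c_7 = (2.640000 + 2.655937)/2 = 2.647969
  f(c_7) = f(2.647969) = 0.011739
  f(a) × f(c) < 0, new interval: [2.640000, 2.647969]

After 7 iteration(s), the approximation is c_7 = 2.647969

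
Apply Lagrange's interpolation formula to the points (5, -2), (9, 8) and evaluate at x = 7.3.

Lagrange interpolation formula:
P(x) = Σ yᵢ × Lᵢ(x)
where Lᵢ(x) = Π_{j≠i} (x - xⱼ)/(xᵢ - xⱼ)

L_0(7.3) = (7.3 - 9)/(5 - 9) = 0.425000
L_1(7.3) = (7.3 - 5)/(9 - 5) = 0.575000

P(7.3) = (-2)×L_0(7.3) + 8×L_1(7.3)
P(7.3) = 3.750000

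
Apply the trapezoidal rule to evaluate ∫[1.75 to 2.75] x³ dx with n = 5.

f(x) = x³
a = 1.75, b = 2.75, n = 5
h = (b - a)/n = 0.200000

Trapezoidal rule: (h/2)[f(x₀) + 2f(x₁) + 2f(x₂) + ... + f(xₙ)]

x_0 = 1.7500, f(x_0) = 5.359375, coefficient = 1
x_1 = 1.9500, f(x_1) = 7.414875, coefficient = 2
x_2 = 2.1500, f(x_2) = 9.938375, coefficient = 2
x_3 = 2.3500, f(x_3) = 12.977875, coefficient = 2
x_4 = 2.5500, f(x_4) = 16.581375, coefficient = 2
x_5 = 2.7500, f(x_5) = 20.796875, coefficient = 1

I ≈ (0.200000/2) × 119.981250 = 11.998125
Exact value: 11.953125
Error: 0.045000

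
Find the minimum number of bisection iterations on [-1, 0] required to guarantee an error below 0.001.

We need (b-a)/2^n ≤ 0.001
(0 - (-1))/2^n ≤ 0.001
1/2^n ≤ 0.001
2^n ≥ 1000
n ≥ log₂(1000) = 9.97
n ≥ 10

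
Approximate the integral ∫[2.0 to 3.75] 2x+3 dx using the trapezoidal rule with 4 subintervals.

f(x) = 2x+3
a = 2.0, b = 3.75, n = 4
h = (b - a)/n = 0.437500

Trapezoidal rule: (h/2)[f(x₀) + 2f(x₁) + 2f(x₂) + ... + f(xₙ)]

x_0 = 2.0000, f(x_0) = 7.000000, coefficient = 1
x_1 = 2.4375, f(x_1) = 7.875000, coefficient = 2
x_2 = 2.8750, f(x_2) = 8.750000, coefficient = 2
x_3 = 3.3125, f(x_3) = 9.625000, coefficient = 2
x_4 = 3.7500, f(x_4) = 10.500000, coefficient = 1

I ≈ (0.437500/2) × 70.000000 = 15.312500
Exact value: 15.312500
Error: 0.000000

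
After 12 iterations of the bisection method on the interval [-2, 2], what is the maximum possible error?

Bisection error bound: |error| ≤ (b-a)/2^n
|error| ≤ (2 - (-2))/2^12 = 4/2^12
|error| ≤ 0.0009765625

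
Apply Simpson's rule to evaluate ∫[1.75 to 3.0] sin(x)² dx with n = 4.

f(x) = sin(x)²
a = 1.75, b = 3.0, n = 4
h = (b - a)/n = 0.312500

Simpson's rule: (h/3)[f(x₀) + 4f(x₁) + 2f(x₂) + ... + f(xₙ)]

x_0 = 1.7500, f(x_0) = 0.968228, coefficient = 1
x_1 = 2.0625, f(x_1) = 0.777095, coefficient = 4
x_2 = 2.3750, f(x_2) = 0.481199, coefficient = 2
x_3 = 2.6875, f(x_3) = 0.192411, coefficient = 4
x_4 = 3.0000, f(x_4) = 0.019915, coefficient = 1

I ≈ (0.312500/3) × 5.828565 = 0.607142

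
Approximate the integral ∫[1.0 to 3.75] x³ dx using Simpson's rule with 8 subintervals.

f(x) = x³
a = 1.0, b = 3.75, n = 8
h = (b - a)/n = 0.343750

Simpson's rule: (h/3)[f(x₀) + 4f(x₁) + 2f(x₂) + ... + f(xₙ)]

x_0 = 1.0000, f(x_0) = 1.000000, coefficient = 1
x_1 = 1.3438, f(x_1) = 2.426361, coefficient = 4
x_2 = 1.6875, f(x_2) = 4.805420, coefficient = 2
x_3 = 2.0312, f(x_3) = 8.380890, coefficient = 4
x_4 = 2.3750, f(x_4) = 13.396484, coefficient = 2
x_5 = 2.7188, f(x_5) = 20.095917, coefficient = 4
x_6 = 3.0625, f(x_6) = 28.722900, coefficient = 2
x_7 = 3.4062, f(x_7) = 39.521149, coefficient = 4
x_8 = 3.7500, f(x_8) = 52.734375, coefficient = 1

I ≈ (0.343750/3) × 429.281250 = 49.188477
Exact value: 49.188477
Error: 0.000000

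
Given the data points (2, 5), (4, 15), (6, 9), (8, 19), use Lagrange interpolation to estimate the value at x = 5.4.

Lagrange interpolation formula:
P(x) = Σ yᵢ × Lᵢ(x)
where Lᵢ(x) = Π_{j≠i} (x - xⱼ)/(xᵢ - xⱼ)

L_0(5.4) = (5.4 - 4)/(2 - 4) × (5.4 - 6)/(2 - 6) × (5.4 - 8)/(2 - 8) = -0.045500
L_1(5.4) = (5.4 - 2)/(4 - 2) × (5.4 - 6)/(4 - 6) × (5.4 - 8)/(4 - 8) = 0.331500
L_2(5.4) = (5.4 - 2)/(6 - 2) × (5.4 - 4)/(6 - 4) × (5.4 - 8)/(6 - 8) = 0.773500
L_3(5.4) = (5.4 - 2)/(8 - 2) × (5.4 - 4)/(8 - 4) × (5.4 - 6)/(8 - 6) = -0.059500

P(5.4) = 5×L_0(5.4) + 15×L_1(5.4) + 9×L_2(5.4) + 19×L_3(5.4)
P(5.4) = 10.576000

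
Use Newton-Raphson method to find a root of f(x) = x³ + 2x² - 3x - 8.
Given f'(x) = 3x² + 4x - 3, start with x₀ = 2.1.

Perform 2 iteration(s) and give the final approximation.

f(x) = x³ + 2x² - 3x - 8
f'(x) = 3x² + 4x - 3
x₀ = 2.1

Newton-Raphson formula: x_{n+1} = x_n - f(x_n)/f'(x_n)

Iteration 1:
  f(2.100000) = 3.781000
  f'(2.100000) = 18.630000
  x_1 = 2.100000 - 3.781000/18.630000 = 1.897048
Iteration 2:
  f(1.897048) = 0.333514
  f'(1.897048) = 15.384562
  x_2 = 1.897048 - 0.333514/15.384562 = 1.875369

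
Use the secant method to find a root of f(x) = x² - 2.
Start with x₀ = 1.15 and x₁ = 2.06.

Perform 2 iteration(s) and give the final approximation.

f(x) = x² - 2
x₀ = 1.15, x₁ = 2.06

Secant formula: x_{n+1} = x_n - f(x_n)(x_n - x_{n-1})/(f(x_n) - f(x_{n-1}))

Iteration 1:
  f(1.150000) = -0.677500
  f(2.060000) = 2.243600
  x_2 = 2.060000 - 2.243600×(2.060000 - 1.150000)/(2.243600 - (-0.677500))
       = 1.361059
Iteration 2:
  f(2.060000) = 2.243600
  f(1.361059) = -0.147518
  x_3 = 1.361059 - (-0.147518)×(1.361059 - 2.060000)/(-0.147518 - 2.243600)
       = 1.404180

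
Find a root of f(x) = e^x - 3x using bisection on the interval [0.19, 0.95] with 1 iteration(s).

f(x) = e^x - 3x
Initial interval: [0.19, 0.95]

Iteration 1:
  c_1 = (0.190000 + 0.950000)/2 = 0.570000
  f(c_1) = f(0.570000) = 0.058267
  f(a) × f(c) ≥ 0, new interval: [0.570000, 0.950000]

After 1 iteration(s), the approximation is c_1 = 0.570000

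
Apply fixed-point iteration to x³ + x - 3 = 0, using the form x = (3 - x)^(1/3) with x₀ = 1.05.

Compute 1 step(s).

Equation: x³ + x - 3 = 0
Fixed-point form: x = (3 - x)^(1/3)
x₀ = 1.05

x_1 = g(1.050000) = 1.249333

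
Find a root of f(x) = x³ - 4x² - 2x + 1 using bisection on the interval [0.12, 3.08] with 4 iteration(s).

f(x) = x³ - 4x² - 2x + 1
Initial interval: [0.12, 3.08]

Iteration 1:
  c_1 = (0.120000 + 3.080000)/2 = 1.600000
  f(c_1) = f(1.600000) = -8.344000
  f(a) × f(c) < 0, new interval: [0.120000, 1.600000]
Iteration 2:
  c_2 = (0.120000 + 1.600000)/2 = 0.860000
  f(c_2) = f(0.860000) = -3.042344
  f(a) × f(c) < 0, new interval: [0.120000, 0.860000]
Iteration 3:
  c_3 = (0.120000 + 0.860000)/2 = 0.490000
  f(c_3) = f(0.490000) = -0.822751
  f(a) × f(c) < 0, new interval: [0.120000, 0.490000]
Iteration 4:
  c_4 = (0.120000 + 0.490000)/2 = 0.305000
  f(c_4) = f(0.305000) = 0.046273
  f(a) × f(c) ≥ 0, new interval: [0.305000, 0.490000]

After 4 iteration(s), the approximation is c_4 = 0.305000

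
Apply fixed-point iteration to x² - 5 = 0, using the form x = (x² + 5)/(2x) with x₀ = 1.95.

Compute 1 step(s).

Equation: x² - 5 = 0
Fixed-point form: x = (x² + 5)/(2x)
x₀ = 1.95

x_1 = g(1.950000) = 2.257051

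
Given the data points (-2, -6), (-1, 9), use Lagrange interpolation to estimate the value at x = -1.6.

Lagrange interpolation formula:
P(x) = Σ yᵢ × Lᵢ(x)
where Lᵢ(x) = Π_{j≠i} (x - xⱼ)/(xᵢ - xⱼ)

L_0(-1.6) = (-1.6 - (-1))/(-2 - (-1)) = 0.600000
L_1(-1.6) = (-1.6 - (-2))/(-1 - (-2)) = 0.400000

P(-1.6) = (-6)×L_0(-1.6) + 9×L_1(-1.6)
P(-1.6) = 0.000000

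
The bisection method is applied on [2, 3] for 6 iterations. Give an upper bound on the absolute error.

Bisection error bound: |error| ≤ (b-a)/2^n
|error| ≤ (3 - 2)/2^6 = 1/2^6
|error| ≤ 0.0156250000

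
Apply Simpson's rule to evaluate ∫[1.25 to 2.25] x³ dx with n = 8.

f(x) = x³
a = 1.25, b = 2.25, n = 8
h = (b - a)/n = 0.125000

Simpson's rule: (h/3)[f(x₀) + 4f(x₁) + 2f(x₂) + ... + f(xₙ)]

x_0 = 1.2500, f(x_0) = 1.953125, coefficient = 1
x_1 = 1.3750, f(x_1) = 2.599609, coefficient = 4
x_2 = 1.5000, f(x_2) = 3.375000, coefficient = 2
x_3 = 1.6250, f(x_3) = 4.291016, coefficient = 4
x_4 = 1.7500, f(x_4) = 5.359375, coefficient = 2
x_5 = 1.8750, f(x_5) = 6.591797, coefficient = 4
x_6 = 2.0000, f(x_6) = 8.000000, coefficient = 2
x_7 = 2.1250, f(x_7) = 9.595703, coefficient = 4
x_8 = 2.2500, f(x_8) = 11.390625, coefficient = 1

I ≈ (0.125000/3) × 139.125000 = 5.796875
Exact value: 5.796875
Error: 0.000000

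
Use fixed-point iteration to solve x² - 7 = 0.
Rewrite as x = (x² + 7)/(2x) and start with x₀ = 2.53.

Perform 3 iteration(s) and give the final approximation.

Equation: x² - 7 = 0
Fixed-point form: x = (x² + 7)/(2x)
x₀ = 2.53

x_1 = g(2.530000) = 2.648399
x_2 = g(2.648399) = 2.645753
x_3 = g(2.645753) = 2.645751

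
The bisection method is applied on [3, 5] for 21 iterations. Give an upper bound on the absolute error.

Bisection error bound: |error| ≤ (b-a)/2^n
|error| ≤ (5 - 3)/2^21 = 2/2^21
|error| ≤ 0.0000009537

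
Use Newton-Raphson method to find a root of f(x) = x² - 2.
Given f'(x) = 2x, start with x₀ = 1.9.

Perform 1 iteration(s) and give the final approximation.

f(x) = x² - 2
f'(x) = 2x
x₀ = 1.9

Newton-Raphson formula: x_{n+1} = x_n - f(x_n)/f'(x_n)

Iteration 1:
  f(1.900000) = 1.610000
  f'(1.900000) = 3.800000
  x_1 = 1.900000 - 1.610000/3.800000 = 1.476316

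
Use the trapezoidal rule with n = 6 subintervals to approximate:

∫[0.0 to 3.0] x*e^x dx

f(x) = x*e^x
a = 0.0, b = 3.0, n = 6
h = (b - a)/n = 0.500000

Trapezoidal rule: (h/2)[f(x₀) + 2f(x₁) + 2f(x₂) + ... + f(xₙ)]

x_0 = 0.0000, f(x_0) = 0.000000, coefficient = 1
x_1 = 0.5000, f(x_1) = 0.824361, coefficient = 2
x_2 = 1.0000, f(x_2) = 2.718282, coefficient = 2
x_3 = 1.5000, f(x_3) = 6.722534, coefficient = 2
x_4 = 2.0000, f(x_4) = 14.778112, coefficient = 2
x_5 = 2.5000, f(x_5) = 30.456235, coefficient = 2
x_6 = 3.0000, f(x_6) = 60.256611, coefficient = 1

I ≈ (0.500000/2) × 171.255657 = 42.813914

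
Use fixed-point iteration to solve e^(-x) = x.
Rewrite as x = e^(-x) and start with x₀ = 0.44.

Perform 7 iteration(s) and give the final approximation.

Equation: e^(-x) = x
Fixed-point form: x = e^(-x)
x₀ = 0.44

x_1 = g(0.440000) = 0.644036
x_2 = g(0.644036) = 0.525168
x_3 = g(0.525168) = 0.591456
x_4 = g(0.591456) = 0.553521
x_5 = g(0.553521) = 0.574922
x_6 = g(0.574922) = 0.562749
x_7 = g(0.562749) = 0.569641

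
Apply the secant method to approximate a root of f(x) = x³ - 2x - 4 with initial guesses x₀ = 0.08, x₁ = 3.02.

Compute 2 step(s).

f(x) = x³ - 2x - 4
x₀ = 0.08, x₁ = 3.02

Secant formula: x_{n+1} = x_n - f(x_n)(x_n - x_{n-1})/(f(x_n) - f(x_{n-1}))

Iteration 1:
  f(0.080000) = -4.159488
  f(3.020000) = 17.503608
  x_2 = 3.020000 - 17.503608×(3.020000 - 0.080000)/(17.503608 - (-4.159488))
       = 0.644504
Iteration 2:
  f(3.020000) = 17.503608
  f(0.644504) = -5.021290
  x_3 = 0.644504 - (-5.021290)×(0.644504 - 3.020000)/(-5.021290 - 17.503608)
       = 1.174053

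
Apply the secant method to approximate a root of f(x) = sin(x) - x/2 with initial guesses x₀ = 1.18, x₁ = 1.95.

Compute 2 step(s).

f(x) = sin(x) - x/2
x₀ = 1.18, x₁ = 1.95

Secant formula: x_{n+1} = x_n - f(x_n)(x_n - x_{n-1})/(f(x_n) - f(x_{n-1}))

Iteration 1:
  f(1.180000) = 0.334606
  f(1.950000) = -0.046040
  x_2 = 1.950000 - (-0.046040)×(1.950000 - 1.180000)/(-0.046040 - 0.334606)
       = 1.856866
Iteration 2:
  f(1.950000) = -0.046040
  f(1.856866) = 0.030927
  x_3 = 1.856866 - 0.030927×(1.856866 - 1.950000)/(0.030927 - (-0.046040))
       = 1.894289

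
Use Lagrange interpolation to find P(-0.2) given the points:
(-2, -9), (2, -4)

Lagrange interpolation formula:
P(x) = Σ yᵢ × Lᵢ(x)
where Lᵢ(x) = Π_{j≠i} (x - xⱼ)/(xᵢ - xⱼ)

L_0(-0.2) = (-0.2 - 2)/(-2 - 2) = 0.550000
L_1(-0.2) = (-0.2 - (-2))/(2 - (-2)) = 0.450000

P(-0.2) = (-9)×L_0(-0.2) + (-4)×L_1(-0.2)
P(-0.2) = -6.750000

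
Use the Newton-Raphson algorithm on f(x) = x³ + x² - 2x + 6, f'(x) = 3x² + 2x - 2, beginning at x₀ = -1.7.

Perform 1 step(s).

f(x) = x³ + x² - 2x + 6
f'(x) = 3x² + 2x - 2
x₀ = -1.7

Newton-Raphson formula: x_{n+1} = x_n - f(x_n)/f'(x_n)

Iteration 1:
  f(-1.700000) = 7.377000
  f'(-1.700000) = 3.270000
  x_1 = -1.700000 - 7.377000/3.270000 = -3.955963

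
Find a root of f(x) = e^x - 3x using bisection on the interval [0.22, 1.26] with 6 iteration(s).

f(x) = e^x - 3x
Initial interval: [0.22, 1.26]

Iteration 1:
  c_1 = (0.220000 + 1.260000)/2 = 0.740000
  f(c_1) = f(0.740000) = -0.124064
  f(a) × f(c) < 0, new interval: [0.220000, 0.740000]
Iteration 2:
  c_2 = (0.220000 + 0.740000)/2 = 0.480000
  f(c_2) = f(0.480000) = 0.176074
  f(a) × f(c) ≥ 0, new interval: [0.480000, 0.740000]
Iteration 3:
  c_3 = (0.480000 + 0.740000)/2 = 0.610000
  f(c_3) = f(0.610000) = 0.010431
  f(a) × f(c) ≥ 0, new interval: [0.610000, 0.740000]
Iteration 4:
  c_4 = (0.610000 + 0.740000)/2 = 0.675000
  f(c_4) = f(0.675000) = -0.060967
  f(a) × f(c) < 0, new interval: [0.610000, 0.675000]
Iteration 5:
  c_5 = (0.610000 + 0.675000)/2 = 0.642500
  f(c_5) = f(0.642500) = -0.026272
  f(a) × f(c) < 0, new interval: [0.610000, 0.642500]
Iteration 6:
  c_6 = (0.610000 + 0.642500)/2 = 0.626250
  f(c_6) = f(0.626250) = -0.008167
  f(a) × f(c) < 0, new interval: [0.610000, 0.626250]

After 6 iteration(s), the approximation is c_6 = 0.626250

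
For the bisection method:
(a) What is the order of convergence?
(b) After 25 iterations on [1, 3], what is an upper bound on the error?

(a) Bisection has linear (order 1) convergence; the error is halved each step.

(b) Error bound = (b-a)/2^n = (3 - 1)/2^{25}
    = 2/2^{25}

(a) 1 (linear); (b) error ≤ 5.96e-08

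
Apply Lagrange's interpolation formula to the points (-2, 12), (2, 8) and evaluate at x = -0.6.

Lagrange interpolation formula:
P(x) = Σ yᵢ × Lᵢ(x)
where Lᵢ(x) = Π_{j≠i} (x - xⱼ)/(xᵢ - xⱼ)

L_0(-0.6) = (-0.6 - 2)/(-2 - 2) = 0.650000
L_1(-0.6) = (-0.6 - (-2))/(2 - (-2)) = 0.350000

P(-0.6) = 12×L_0(-0.6) + 8×L_1(-0.6)
P(-0.6) = 10.600000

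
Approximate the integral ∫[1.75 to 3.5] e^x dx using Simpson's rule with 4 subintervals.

f(x) = e^x
a = 1.75, b = 3.5, n = 4
h = (b - a)/n = 0.437500

Simpson's rule: (h/3)[f(x₀) + 4f(x₁) + 2f(x₂) + ... + f(xₙ)]

x_0 = 1.7500, f(x_0) = 5.754603, coefficient = 1
x_1 = 2.1875, f(x_1) = 8.912903, coefficient = 4
x_2 = 2.6250, f(x_2) = 13.804574, coefficient = 2
x_3 = 3.0625, f(x_3) = 21.380943, coefficient = 4
x_4 = 3.5000, f(x_4) = 33.115452, coefficient = 1

I ≈ (0.437500/3) × 187.654586 = 27.366294
Exact value: 27.360849
Error: 0.005445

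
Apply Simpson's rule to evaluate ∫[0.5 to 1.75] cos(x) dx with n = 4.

f(x) = cos(x)
a = 0.5, b = 1.75, n = 4
h = (b - a)/n = 0.312500

Simpson's rule: (h/3)[f(x₀) + 4f(x₁) + 2f(x₂) + ... + f(xₙ)]

x_0 = 0.5000, f(x_0) = 0.877583, coefficient = 1
x_1 = 0.8125, f(x_1) = 0.687686, coefficient = 4
x_2 = 1.1250, f(x_2) = 0.431177, coefficient = 2
x_3 = 1.4375, f(x_3) = 0.132902, coefficient = 4
x_4 = 1.7500, f(x_4) = -0.178246, coefficient = 1

I ≈ (0.312500/3) × 4.844040 = 0.504587
Exact value: 0.504560
Error: 0.000027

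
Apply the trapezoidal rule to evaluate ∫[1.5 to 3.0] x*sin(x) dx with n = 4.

f(x) = x*sin(x)
a = 1.5, b = 3.0, n = 4
h = (b - a)/n = 0.375000

Trapezoidal rule: (h/2)[f(x₀) + 2f(x₁) + 2f(x₂) + ... + f(xₙ)]

x_0 = 1.5000, f(x_0) = 1.496242, coefficient = 1
x_1 = 1.8750, f(x_1) = 1.788911, coefficient = 2
x_2 = 2.2500, f(x_2) = 1.750665, coefficient = 2
x_3 = 2.6250, f(x_3) = 1.296541, coefficient = 2
x_4 = 3.0000, f(x_4) = 0.423360, coefficient = 1

I ≈ (0.375000/2) × 11.591835 = 2.173469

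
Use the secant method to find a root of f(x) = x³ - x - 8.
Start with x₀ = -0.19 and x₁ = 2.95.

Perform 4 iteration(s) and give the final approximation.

f(x) = x³ - x - 8
x₀ = -0.19, x₁ = 2.95

Secant formula: x_{n+1} = x_n - f(x_n)(x_n - x_{n-1})/(f(x_n) - f(x_{n-1}))

Iteration 1:
  f(-0.190000) = -7.816859
  f(2.950000) = 14.722375
  x_2 = 2.950000 - 14.722375×(2.950000 - (-0.190000))/(14.722375 - (-7.816859))
       = 0.898987
Iteration 2:
  f(2.950000) = 14.722375
  f(0.898987) = -8.172446
  x_3 = 0.898987 - (-8.172446)×(0.898987 - 2.950000)/(-8.172446 - 14.722375)
       = 1.631109
Iteration 3:
  f(0.898987) = -8.172446
  f(1.631109) = -5.291519
  x_4 = 1.631109 - (-5.291519)×(1.631109 - 0.898987)/(-5.291519 - (-8.172446))
       = 2.975827
Iteration 4:
  f(1.631109) = -5.291519
  f(2.975827) = 15.376741
  x_5 = 2.975827 - 15.376741×(2.975827 - 1.631109)/(15.376741 - (-5.291519))
       = 1.975385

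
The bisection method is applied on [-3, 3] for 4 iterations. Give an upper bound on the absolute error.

Bisection error bound: |error| ≤ (b-a)/2^n
|error| ≤ (3 - (-3))/2^4 = 6/2^4
|error| ≤ 0.3750000000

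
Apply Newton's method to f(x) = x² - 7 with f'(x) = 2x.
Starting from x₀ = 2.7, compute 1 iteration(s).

f(x) = x² - 7
f'(x) = 2x
x₀ = 2.7

Newton-Raphson formula: x_{n+1} = x_n - f(x_n)/f'(x_n)

Iteration 1:
  f(2.700000) = 0.290000
  f'(2.700000) = 5.400000
  x_1 = 2.700000 - 0.290000/5.400000 = 2.646296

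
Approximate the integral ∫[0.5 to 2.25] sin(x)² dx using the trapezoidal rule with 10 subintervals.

f(x) = sin(x)²
a = 0.5, b = 2.25, n = 10
h = (b - a)/n = 0.175000

Trapezoidal rule: (h/2)[f(x₀) + 2f(x₁) + 2f(x₂) + ... + f(xₙ)]

x_0 = 0.5000, f(x_0) = 0.229849, coefficient = 1
x_1 = 0.6750, f(x_1) = 0.390497, coefficient = 2
x_2 = 0.8500, f(x_2) = 0.564422, coefficient = 2
x_3 = 1.0250, f(x_3) = 0.730536, coefficient = 2
x_4 = 1.2000, f(x_4) = 0.868697, coefficient = 2
x_5 = 1.3750, f(x_5) = 0.962151, coefficient = 2
x_6 = 1.5500, f(x_6) = 0.999568, coefficient = 2
x_7 = 1.7250, f(x_7) = 0.976409, coefficient = 2
x_8 = 1.9000, f(x_8) = 0.895484, coefficient = 2
x_9 = 2.0750, f(x_9) = 0.766604, coefficient = 2
x_10 = 2.2500, f(x_10) = 0.605398, coefficient = 1

I ≈ (0.175000/2) × 15.143983 = 1.325099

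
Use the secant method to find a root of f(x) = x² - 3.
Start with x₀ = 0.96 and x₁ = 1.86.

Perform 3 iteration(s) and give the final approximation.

f(x) = x² - 3
x₀ = 0.96, x₁ = 1.86

Secant formula: x_{n+1} = x_n - f(x_n)(x_n - x_{n-1})/(f(x_n) - f(x_{n-1}))

Iteration 1:
  f(0.960000) = -2.078400
  f(1.860000) = 0.459600
  x_2 = 1.860000 - 0.459600×(1.860000 - 0.960000)/(0.459600 - (-2.078400))
       = 1.697021
Iteration 2:
  f(1.860000) = 0.459600
  f(1.697021) = -0.120119
  x_3 = 1.697021 - (-0.120119)×(1.697021 - 1.860000)/(-0.120119 - 0.459600)
       = 1.730791
Iteration 3:
  f(1.697021) = -0.120119
  f(1.730791) = -0.004363
  x_4 = 1.730791 - (-0.004363)×(1.730791 - 1.697021)/(-0.004363 - (-0.120119))
       = 1.732064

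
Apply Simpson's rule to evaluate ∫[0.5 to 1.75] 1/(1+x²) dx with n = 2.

f(x) = 1/(1+x²)
a = 0.5, b = 1.75, n = 2
h = (b - a)/n = 0.625000

Simpson's rule: (h/3)[f(x₀) + 4f(x₁) + 2f(x₂) + ... + f(xₙ)]

x_0 = 0.5000, f(x_0) = 0.800000, coefficient = 1
x_1 = 1.1250, f(x_1) = 0.441379, coefficient = 4
x_2 = 1.7500, f(x_2) = 0.246154, coefficient = 1

I ≈ (0.625000/3) × 2.811671 = 0.585765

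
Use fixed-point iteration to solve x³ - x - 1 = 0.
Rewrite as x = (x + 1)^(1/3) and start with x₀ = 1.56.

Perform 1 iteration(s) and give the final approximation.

Equation: x³ - x - 1 = 0
Fixed-point form: x = (x + 1)^(1/3)
x₀ = 1.56

x_1 = g(1.560000) = 1.367981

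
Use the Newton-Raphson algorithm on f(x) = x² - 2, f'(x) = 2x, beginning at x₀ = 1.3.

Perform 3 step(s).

f(x) = x² - 2
f'(x) = 2x
x₀ = 1.3

Newton-Raphson formula: x_{n+1} = x_n - f(x_n)/f'(x_n)

Iteration 1:
  f(1.300000) = -0.310000
  f'(1.300000) = 2.600000
  x_1 = 1.300000 - (-0.310000)/2.600000 = 1.419231
Iteration 2:
  f(1.419231) = 0.014216
  f'(1.419231) = 2.838462
  x_2 = 1.419231 - 0.014216/2.838462 = 1.414222
Iteration 3:
  f(1.414222) = 0.000025
  f'(1.414222) = 2.828445
  x_3 = 1.414222 - 0.000025/2.828445 = 1.414214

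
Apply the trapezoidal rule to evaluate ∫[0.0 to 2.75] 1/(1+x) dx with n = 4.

f(x) = 1/(1+x)
a = 0.0, b = 2.75, n = 4
h = (b - a)/n = 0.687500

Trapezoidal rule: (h/2)[f(x₀) + 2f(x₁) + 2f(x₂) + ... + f(xₙ)]

x_0 = 0.0000, f(x_0) = 1.000000, coefficient = 1
x_1 = 0.6875, f(x_1) = 0.592593, coefficient = 2
x_2 = 1.3750, f(x_2) = 0.421053, coefficient = 2
x_3 = 2.0625, f(x_3) = 0.326531, coefficient = 2
x_4 = 2.7500, f(x_4) = 0.266667, coefficient = 1

I ≈ (0.687500/2) × 3.947018 = 1.356788
Exact value: 1.321756
Error: 0.035032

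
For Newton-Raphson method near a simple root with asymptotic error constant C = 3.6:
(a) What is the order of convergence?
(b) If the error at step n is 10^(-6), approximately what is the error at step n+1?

(a) Newton-Raphson has quadratic (order 2) convergence near simple roots.
    This means |e_{n+1}| ≈ C|e_n|².

(b) With |e_n| = 10^(-6) and C = 3.6:
    |e_{n+1}| ≈ 3.6 × (10^(-6))² = 3.6 × 10^(-12)

(a) 2 (quadratic); (b) |e_{n+1}| ≈ 3.600e-12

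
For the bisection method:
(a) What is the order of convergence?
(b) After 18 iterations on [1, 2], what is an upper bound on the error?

(a) Bisection has linear (order 1) convergence; the error is halved each step.

(b) Error bound = (b-a)/2^n = (2 - 1)/2^{18}
    = 1/2^{18}

(a) 1 (linear); (b) error ≤ 3.81e-06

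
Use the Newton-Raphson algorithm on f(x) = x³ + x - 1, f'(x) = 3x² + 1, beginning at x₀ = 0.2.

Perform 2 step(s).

f(x) = x³ + x - 1
f'(x) = 3x² + 1
x₀ = 0.2

Newton-Raphson formula: x_{n+1} = x_n - f(x_n)/f'(x_n)

Iteration 1:
  f(0.200000) = -0.792000
  f'(0.200000) = 1.120000
  x_1 = 0.200000 - (-0.792000)/1.120000 = 0.907143
Iteration 2:
  f(0.907143) = 0.653638
  f'(0.907143) = 3.468724
  x_2 = 0.907143 - 0.653638/3.468724 = 0.718705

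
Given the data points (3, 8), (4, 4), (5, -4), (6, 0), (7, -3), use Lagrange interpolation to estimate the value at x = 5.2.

Lagrange interpolation formula:
P(x) = Σ yᵢ × Lᵢ(x)
where Lᵢ(x) = Π_{j≠i} (x - xⱼ)/(xᵢ - xⱼ)

L_0(5.2) = (5.2 - 4)/(3 - 4) × (5.2 - 5)/(3 - 5) × (5.2 - 6)/(3 - 6) × (5.2 - 7)/(3 - 7) = 0.014400
L_1(5.2) = (5.2 - 3)/(4 - 3) × (5.2 - 5)/(4 - 5) × (5.2 - 6)/(4 - 6) × (5.2 - 7)/(4 - 7) = -0.105600
L_2(5.2) = (5.2 - 3)/(5 - 3) × (5.2 - 4)/(5 - 4) × (5.2 - 6)/(5 - 6) × (5.2 - 7)/(5 - 7) = 0.950400
L_3(5.2) = (5.2 - 3)/(6 - 3) × (5.2 - 4)/(6 - 4) × (5.2 - 5)/(6 - 5) × (5.2 - 7)/(6 - 7) = 0.158400
L_4(5.2) = (5.2 - 3)/(7 - 3) × (5.2 - 4)/(7 - 4) × (5.2 - 5)/(7 - 5) × (5.2 - 6)/(7 - 6) = -0.017600

P(5.2) = 8×L_0(5.2) + 4×L_1(5.2) + (-4)×L_2(5.2) + 0×L_3(5.2) + (-3)×L_4(5.2)
P(5.2) = -4.056000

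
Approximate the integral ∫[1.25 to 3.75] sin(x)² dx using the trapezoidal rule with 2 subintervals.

f(x) = sin(x)²
a = 1.25, b = 3.75, n = 2
h = (b - a)/n = 1.250000

Trapezoidal rule: (h/2)[f(x₀) + 2f(x₁) + 2f(x₂) + ... + f(xₙ)]

x_0 = 1.2500, f(x_0) = 0.900572, coefficient = 1
x_1 = 2.5000, f(x_1) = 0.358169, coefficient = 2
x_2 = 3.7500, f(x_2) = 0.326682, coefficient = 1

I ≈ (1.250000/2) × 1.943592 = 1.214745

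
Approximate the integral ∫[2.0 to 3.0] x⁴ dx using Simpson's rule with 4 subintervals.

f(x) = x⁴
a = 2.0, b = 3.0, n = 4
h = (b - a)/n = 0.250000

Simpson's rule: (h/3)[f(x₀) + 4f(x₁) + 2f(x₂) + ... + f(xₙ)]

x_0 = 2.0000, f(x_0) = 16.000000, coefficient = 1
x_1 = 2.2500, f(x_1) = 25.628906, coefficient = 4
x_2 = 2.5000, f(x_2) = 39.062500, coefficient = 2
x_3 = 2.7500, f(x_3) = 57.191406, coefficient = 4
x_4 = 3.0000, f(x_4) = 81.000000, coefficient = 1

I ≈ (0.250000/3) × 506.406250 = 42.200521
Exact value: 42.200000
Error: 0.000521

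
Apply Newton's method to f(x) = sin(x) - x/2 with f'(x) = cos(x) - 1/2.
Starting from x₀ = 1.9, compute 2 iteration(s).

f(x) = sin(x) - x/2
f'(x) = cos(x) - 1/2
x₀ = 1.9

Newton-Raphson formula: x_{n+1} = x_n - f(x_n)/f'(x_n)

Iteration 1:
  f(1.900000) = -0.003700
  f'(1.900000) = -0.823290
  x_1 = 1.900000 - (-0.003700)/(-0.823290) = 1.895506
Iteration 2:
  f(1.895506) = -0.000010
  f'(1.895506) = -0.819034
  x_2 = 1.895506 - (-0.000010)/(-0.819034) = 1.895494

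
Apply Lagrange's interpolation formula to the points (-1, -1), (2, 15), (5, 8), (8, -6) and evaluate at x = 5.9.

Lagrange interpolation formula:
P(x) = Σ yᵢ × Lᵢ(x)
where Lᵢ(x) = Π_{j≠i} (x - xⱼ)/(xᵢ - xⱼ)

L_0(5.9) = (5.9 - 2)/(-1 - 2) × (5.9 - 5)/(-1 - 5) × (5.9 - 8)/(-1 - 8) = 0.045500
L_1(5.9) = (5.9 - (-1))/(2 - (-1)) × (5.9 - 5)/(2 - 5) × (5.9 - 8)/(2 - 8) = -0.241500
L_2(5.9) = (5.9 - (-1))/(5 - (-1)) × (5.9 - 2)/(5 - 2) × (5.9 - 8)/(5 - 8) = 1.046500
L_3(5.9) = (5.9 - (-1))/(8 - (-1)) × (5.9 - 2)/(8 - 2) × (5.9 - 5)/(8 - 5) = 0.149500

P(5.9) = (-1)×L_0(5.9) + 15×L_1(5.9) + 8×L_2(5.9) + (-6)×L_3(5.9)
P(5.9) = 3.807000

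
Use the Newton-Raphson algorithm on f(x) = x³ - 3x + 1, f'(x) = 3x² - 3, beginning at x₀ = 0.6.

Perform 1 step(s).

f(x) = x³ - 3x + 1
f'(x) = 3x² - 3
x₀ = 0.6

Newton-Raphson formula: x_{n+1} = x_n - f(x_n)/f'(x_n)

Iteration 1:
  f(0.600000) = -0.584000
  f'(0.600000) = -1.920000
  x_1 = 0.600000 - (-0.584000)/(-1.920000) = 0.295833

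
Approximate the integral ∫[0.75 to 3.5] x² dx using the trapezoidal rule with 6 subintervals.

f(x) = x²
a = 0.75, b = 3.5, n = 6
h = (b - a)/n = 0.458333

Trapezoidal rule: (h/2)[f(x₀) + 2f(x₁) + 2f(x₂) + ... + f(xₙ)]

x_0 = 0.7500, f(x_0) = 0.562500, coefficient = 1
x_1 = 1.2083, f(x_1) = 1.460069, coefficient = 2
x_2 = 1.6667, f(x_2) = 2.777778, coefficient = 2
x_3 = 2.1250, f(x_3) = 4.515625, coefficient = 2
x_4 = 2.5833, f(x_4) = 6.673611, coefficient = 2
x_5 = 3.0417, f(x_5) = 9.251736, coefficient = 2
x_6 = 3.5000, f(x_6) = 12.250000, coefficient = 1

I ≈ (0.458333/2) × 62.170139 = 14.247323
Exact value: 14.151042
Error: 0.096282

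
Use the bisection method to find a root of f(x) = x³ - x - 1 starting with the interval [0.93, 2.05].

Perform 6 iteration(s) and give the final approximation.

f(x) = x³ - x - 1
Initial interval: [0.93, 2.05]

Iteration 1:
  c_1 = (0.930000 + 2.050000)/2 = 1.490000
  f(c_1) = f(1.490000) = 0.817949
  f(a) × f(c) < 0, new interval: [0.930000, 1.490000]
Iteration 2:
  c_2 = (0.930000 + 1.490000)/2 = 1.210000
  f(c_2) = f(1.210000) = -0.438439
  f(a) × f(c) ≥ 0, new interval: [1.210000, 1.490000]
Iteration 3:
  c_3 = (1.210000 + 1.490000)/2 = 1.350000
  f(c_3) = f(1.350000) = 0.110375
  f(a) × f(c) < 0, new interval: [1.210000, 1.350000]
Iteration 4:
  c_4 = (1.210000 + 1.350000)/2 = 1.280000
  f(c_4) = f(1.280000) = -0.182848
  f(a) × f(c) ≥ 0, new interval: [1.280000, 1.350000]
Iteration 5:
  c_5 = (1.280000 + 1.350000)/2 = 1.315000
  f(c_5) = f(1.315000) = -0.041069
  f(a) × f(c) ≥ 0, new interval: [1.315000, 1.350000]
Iteration 6:
  c_6 = (1.315000 + 1.350000)/2 = 1.332500
  f(c_6) = f(1.332500) = 0.033429
  f(a) × f(c) < 0, new interval: [1.315000, 1.332500]

After 6 iteration(s), the approximation is c_6 = 1.332500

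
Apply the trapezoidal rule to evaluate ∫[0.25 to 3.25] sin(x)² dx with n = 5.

f(x) = sin(x)²
a = 0.25, b = 3.25, n = 5
h = (b - a)/n = 0.600000

Trapezoidal rule: (h/2)[f(x₀) + 2f(x₁) + 2f(x₂) + ... + f(xₙ)]

x_0 = 0.2500, f(x_0) = 0.061209, coefficient = 1
x_1 = 0.8500, f(x_1) = 0.564422, coefficient = 2
x_2 = 1.4500, f(x_2) = 0.985479, coefficient = 2
x_3 = 2.0500, f(x_3) = 0.787412, coefficient = 2
x_4 = 2.6500, f(x_4) = 0.222813, coefficient = 2
x_5 = 3.2500, f(x_5) = 0.011706, coefficient = 1

I ≈ (0.600000/2) × 5.193167 = 1.557950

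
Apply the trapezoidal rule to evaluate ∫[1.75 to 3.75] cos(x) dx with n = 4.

f(x) = cos(x)
a = 1.75, b = 3.75, n = 4
h = (b - a)/n = 0.500000

Trapezoidal rule: (h/2)[f(x₀) + 2f(x₁) + 2f(x₂) + ... + f(xₙ)]

x_0 = 1.7500, f(x_0) = -0.178246, coefficient = 1
x_1 = 2.2500, f(x_1) = -0.628174, coefficient = 2
x_2 = 2.7500, f(x_2) = -0.924302, coefficient = 2
x_3 = 3.2500, f(x_3) = -0.994130, coefficient = 2
x_4 = 3.7500, f(x_4) = -0.820559, coefficient = 1

I ≈ (0.500000/2) × -6.092017 = -1.523004
Exact value: -1.555547
Error: 0.032543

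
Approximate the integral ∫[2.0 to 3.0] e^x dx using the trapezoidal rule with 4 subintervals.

f(x) = e^x
a = 2.0, b = 3.0, n = 4
h = (b - a)/n = 0.250000

Trapezoidal rule: (h/2)[f(x₀) + 2f(x₁) + 2f(x₂) + ... + f(xₙ)]

x_0 = 2.0000, f(x_0) = 7.389056, coefficient = 1
x_1 = 2.2500, f(x_1) = 9.487736, coefficient = 2
x_2 = 2.5000, f(x_2) = 12.182494, coefficient = 2
x_3 = 2.7500, f(x_3) = 15.642632, coefficient = 2
x_4 = 3.0000, f(x_4) = 20.085537, coefficient = 1

I ≈ (0.250000/2) × 102.100316 = 12.762540
Exact value: 12.696481
Error: 0.066059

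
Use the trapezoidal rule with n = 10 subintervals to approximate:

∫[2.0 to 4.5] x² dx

f(x) = x²
a = 2.0, b = 4.5, n = 10
h = (b - a)/n = 0.250000

Trapezoidal rule: (h/2)[f(x₀) + 2f(x₁) + 2f(x₂) + ... + f(xₙ)]

x_0 = 2.0000, f(x_0) = 4.000000, coefficient = 1
x_1 = 2.2500, f(x_1) = 5.062500, coefficient = 2
x_2 = 2.5000, f(x_2) = 6.250000, coefficient = 2
x_3 = 2.7500, f(x_3) = 7.562500, coefficient = 2
x_4 = 3.0000, f(x_4) = 9.000000, coefficient = 2
x_5 = 3.2500, f(x_5) = 10.562500, coefficient = 2
x_6 = 3.5000, f(x_6) = 12.250000, coefficient = 2
x_7 = 3.7500, f(x_7) = 14.062500, coefficient = 2
x_8 = 4.0000, f(x_8) = 16.000000, coefficient = 2
x_9 = 4.2500, f(x_9) = 18.062500, coefficient = 2
x_10 = 4.5000, f(x_10) = 20.250000, coefficient = 1

I ≈ (0.250000/2) × 221.875000 = 27.734375
Exact value: 27.708333
Error: 0.026042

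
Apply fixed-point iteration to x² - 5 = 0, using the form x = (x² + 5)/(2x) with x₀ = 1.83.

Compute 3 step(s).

Equation: x² - 5 = 0
Fixed-point form: x = (x² + 5)/(2x)
x₀ = 1.83

x_1 = g(1.830000) = 2.281120
x_2 = g(2.281120) = 2.236513
x_3 = g(2.236513) = 2.236068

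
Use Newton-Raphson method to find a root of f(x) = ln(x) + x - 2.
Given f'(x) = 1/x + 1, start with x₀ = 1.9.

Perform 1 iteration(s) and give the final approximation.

f(x) = ln(x) + x - 2
f'(x) = 1/x + 1
x₀ = 1.9

Newton-Raphson formula: x_{n+1} = x_n - f(x_n)/f'(x_n)

Iteration 1:
  f(1.900000) = 0.541854
  f'(1.900000) = 1.526316
  x_1 = 1.900000 - 0.541854/1.526316 = 1.544992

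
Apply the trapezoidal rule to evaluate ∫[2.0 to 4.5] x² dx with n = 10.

f(x) = x²
a = 2.0, b = 4.5, n = 10
h = (b - a)/n = 0.250000

Trapezoidal rule: (h/2)[f(x₀) + 2f(x₁) + 2f(x₂) + ... + f(xₙ)]

x_0 = 2.0000, f(x_0) = 4.000000, coefficient = 1
x_1 = 2.2500, f(x_1) = 5.062500, coefficient = 2
x_2 = 2.5000, f(x_2) = 6.250000, coefficient = 2
x_3 = 2.7500, f(x_3) = 7.562500, coefficient = 2
x_4 = 3.0000, f(x_4) = 9.000000, coefficient = 2
x_5 = 3.2500, f(x_5) = 10.562500, coefficient = 2
x_6 = 3.5000, f(x_6) = 12.250000, coefficient = 2
x_7 = 3.7500, f(x_7) = 14.062500, coefficient = 2
x_8 = 4.0000, f(x_8) = 16.000000, coefficient = 2
x_9 = 4.2500, f(x_9) = 18.062500, coefficient = 2
x_10 = 4.5000, f(x_10) = 20.250000, coefficient = 1

I ≈ (0.250000/2) × 221.875000 = 27.734375
Exact value: 27.708333
Error: 0.026042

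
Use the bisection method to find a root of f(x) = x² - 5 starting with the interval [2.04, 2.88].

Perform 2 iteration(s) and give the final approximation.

f(x) = x² - 5
Initial interval: [2.04, 2.88]

Iteration 1:
  c_1 = (2.040000 + 2.880000)/2 = 2.460000
  f(c_1) = f(2.460000) = 1.051600
  f(a) × f(c) < 0, new interval: [2.040000, 2.460000]
Iteration 2:
  c_2 = (2.040000 + 2.460000)/2 = 2.250000
  f(c_2) = f(2.250000) = 0.062500
  f(a) × f(c) < 0, new interval: [2.040000, 2.250000]

After 2 iteration(s), the approximation is c_2 = 2.250000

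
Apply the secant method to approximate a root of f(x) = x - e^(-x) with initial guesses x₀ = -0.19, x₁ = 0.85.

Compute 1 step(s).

f(x) = x - e^(-x)
x₀ = -0.19, x₁ = 0.85

Secant formula: x_{n+1} = x_n - f(x_n)(x_n - x_{n-1})/(f(x_n) - f(x_{n-1}))

Iteration 1:
  f(-0.190000) = -1.399250
  f(0.850000) = 0.422585
  x_2 = 0.850000 - 0.422585×(0.850000 - (-0.190000))/(0.422585 - (-1.399250))
       = 0.608766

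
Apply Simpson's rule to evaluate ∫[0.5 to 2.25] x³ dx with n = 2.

f(x) = x³
a = 0.5, b = 2.25, n = 2
h = (b - a)/n = 0.875000

Simpson's rule: (h/3)[f(x₀) + 4f(x₁) + 2f(x₂) + ... + f(xₙ)]

x_0 = 0.5000, f(x_0) = 0.125000, coefficient = 1
x_1 = 1.3750, f(x_1) = 2.599609, coefficient = 4
x_2 = 2.2500, f(x_2) = 11.390625, coefficient = 1

I ≈ (0.875000/3) × 21.914062 = 6.391602
Exact value: 6.391602
Error: 0.000000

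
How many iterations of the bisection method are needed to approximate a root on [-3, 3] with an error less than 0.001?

We need (b-a)/2^n ≤ 0.001
(3 - (-3))/2^n ≤ 0.001
6/2^n ≤ 0.001
2^n ≥ 6000
n ≥ log₂(6000) = 12.55
n ≥ 13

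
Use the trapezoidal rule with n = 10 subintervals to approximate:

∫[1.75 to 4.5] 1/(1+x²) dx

f(x) = 1/(1+x²)
a = 1.75, b = 4.5, n = 10
h = (b - a)/n = 0.275000

Trapezoidal rule: (h/2)[f(x₀) + 2f(x₁) + 2f(x₂) + ... + f(xₙ)]

x_0 = 1.7500, f(x_0) = 0.246154, coefficient = 1
x_1 = 2.0250, f(x_1) = 0.196054, coefficient = 2
x_2 = 2.3000, f(x_2) = 0.158983, coefficient = 2
x_3 = 2.5750, f(x_3) = 0.131051, coefficient = 2
x_4 = 2.8500, f(x_4) = 0.109619, coefficient = 2
x_5 = 3.1250, f(x_5) = 0.092888, coefficient = 2
x_6 = 3.4000, f(x_6) = 0.079618, coefficient = 2
x_7 = 3.6750, f(x_7) = 0.068939, coefficient = 2
x_8 = 3.9500, f(x_8) = 0.060232, coefficient = 2
x_9 = 4.2250, f(x_9) = 0.053049, coefficient = 2
x_10 = 4.5000, f(x_10) = 0.047059, coefficient = 1

I ≈ (0.275000/2) × 2.194077 = 0.301686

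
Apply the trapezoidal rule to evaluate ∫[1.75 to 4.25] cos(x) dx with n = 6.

f(x) = cos(x)
a = 1.75, b = 4.25, n = 6
h = (b - a)/n = 0.416667

Trapezoidal rule: (h/2)[f(x₀) + 2f(x₁) + 2f(x₂) + ... + f(xₙ)]

x_0 = 1.7500, f(x_0) = -0.178246, coefficient = 1
x_1 = 2.1667, f(x_1) = -0.561229, coefficient = 2
x_2 = 2.5833, f(x_2) = -0.848178, coefficient = 2
x_3 = 3.0000, f(x_3) = -0.989992, coefficient = 2
x_4 = 3.4167, f(x_4) = -0.962405, coefficient = 2
x_5 = 3.8333, f(x_5) = -0.770137, coefficient = 2
x_6 = 4.2500, f(x_6) = -0.446087, coefficient = 1

I ≈ (0.416667/2) × -8.888218 = -1.851712
Exact value: -1.878975
Error: 0.027263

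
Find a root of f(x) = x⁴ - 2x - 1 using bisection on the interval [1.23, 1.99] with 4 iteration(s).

f(x) = x⁴ - 2x - 1
Initial interval: [1.23, 1.99]

Iteration 1:
  c_1 = (1.230000 + 1.990000)/2 = 1.610000
  f(c_1) = f(1.610000) = 2.498982
  f(a) × f(c) < 0, new interval: [1.230000, 1.610000]
Iteration 2:
  c_2 = (1.230000 + 1.610000)/2 = 1.420000
  f(c_2) = f(1.420000) = 0.225869
  f(a) × f(c) < 0, new interval: [1.230000, 1.420000]
Iteration 3:
  c_3 = (1.230000 + 1.420000)/2 = 1.325000
  f(c_3) = f(1.325000) = -0.567781
  f(a) × f(c) ≥ 0, new interval: [1.325000, 1.420000]
Iteration 4:
  c_4 = (1.325000 + 1.420000)/2 = 1.372500
  f(c_4) = f(1.372500) = -0.196462
  f(a) × f(c) ≥ 0, new interval: [1.372500, 1.420000]

After 4 iteration(s), the approximation is c_4 = 1.372500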